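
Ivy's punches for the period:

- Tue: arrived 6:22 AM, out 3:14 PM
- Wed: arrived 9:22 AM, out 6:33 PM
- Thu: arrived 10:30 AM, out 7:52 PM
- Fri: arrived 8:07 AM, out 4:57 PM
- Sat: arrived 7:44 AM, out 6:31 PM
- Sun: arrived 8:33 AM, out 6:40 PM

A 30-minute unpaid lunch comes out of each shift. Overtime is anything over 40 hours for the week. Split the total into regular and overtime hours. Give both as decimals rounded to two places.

Tue: 6:22 AM–3:14 PM = 8 h 52 min; less 30 min break → 8 h 22 min
Wed: 9:22 AM–6:33 PM = 9 h 11 min; less 30 min break → 8 h 41 min
Thu: 10:30 AM–7:52 PM = 9 h 22 min; less 30 min break → 8 h 52 min
Fri: 8:07 AM–4:57 PM = 8 h 50 min; less 30 min break → 8 h 20 min
Sat: 7:44 AM–6:31 PM = 10 h 47 min; less 30 min break → 10 h 17 min
Sun: 8:33 AM–6:40 PM = 10 h 7 min; less 30 min break → 9 h 37 min
Total worked: 54 h 9 min = 54.15 h.
Threshold 40 h → overtime 14 h 9 min, regular 40 h 0 min.

Regular 40.00 hours, overtime 14.15 hours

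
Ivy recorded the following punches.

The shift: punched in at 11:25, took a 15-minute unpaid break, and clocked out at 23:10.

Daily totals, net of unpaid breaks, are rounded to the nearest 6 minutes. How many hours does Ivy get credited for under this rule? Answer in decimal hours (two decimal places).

The shift: 11:25–23:10 = 11 h 45 min − 15 min = 11 h 30 min → rounds to 11 h 30 min

11.50 hours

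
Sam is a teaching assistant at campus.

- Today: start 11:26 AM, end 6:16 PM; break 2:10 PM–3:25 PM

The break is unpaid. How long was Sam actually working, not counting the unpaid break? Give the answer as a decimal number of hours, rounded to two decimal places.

Today: 11:26 AM–6:16 PM = 6 h 50 min; less 75 min break → 5 h 35 min

5.58 hours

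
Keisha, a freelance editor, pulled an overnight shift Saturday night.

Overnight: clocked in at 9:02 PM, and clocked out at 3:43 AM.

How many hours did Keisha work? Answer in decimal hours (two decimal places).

6.68 hours

Overnight: 9:02 PM → midnight = 2 h 58 min; midnight → 3:43 AM = 3 h 43 min; span 6 h 41 min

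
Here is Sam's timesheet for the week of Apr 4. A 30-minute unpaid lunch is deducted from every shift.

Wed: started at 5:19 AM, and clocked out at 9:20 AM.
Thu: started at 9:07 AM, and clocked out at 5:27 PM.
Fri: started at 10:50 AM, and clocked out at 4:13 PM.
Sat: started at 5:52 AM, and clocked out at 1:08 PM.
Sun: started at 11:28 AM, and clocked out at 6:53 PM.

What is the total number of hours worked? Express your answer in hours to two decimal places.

Wed: 5:19 AM–9:20 AM = 4 h 1 min; less 30 min break → 3 h 31 min
Thu: 9:07 AM–5:27 PM = 8 h 20 min; less 30 min break → 7 h 50 min
Fri: 10:50 AM–4:13 PM = 5 h 23 min; less 30 min break → 4 h 53 min
Sat: 5:52 AM–1:08 PM = 7 h 16 min; less 30 min break → 6 h 46 min
Sun: 11:28 AM–6:53 PM = 7 h 25 min; less 30 min break → 6 h 55 min
Total: 3 h 31 min + 7 h 50 min + 4 h 53 min + 6 h 46 min + 6 h 55 min = 29 h 55 min.

29.92 hours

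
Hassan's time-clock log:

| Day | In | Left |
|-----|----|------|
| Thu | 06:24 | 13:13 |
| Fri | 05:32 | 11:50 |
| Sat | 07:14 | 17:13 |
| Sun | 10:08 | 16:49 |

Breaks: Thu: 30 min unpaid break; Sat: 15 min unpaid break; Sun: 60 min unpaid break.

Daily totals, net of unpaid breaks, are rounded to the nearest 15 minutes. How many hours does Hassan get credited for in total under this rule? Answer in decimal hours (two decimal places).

28.00 hours

Thu: 06:24–13:13 = 6 h 49 min − 30 min = 6 h 19 min → rounds to 6 h 15 min
Fri: 05:32–11:50 = 6 h 18 min → rounds to 6 h 15 min
Sat: 07:14–17:13 = 9 h 59 min − 15 min = 9 h 44 min → rounds to 9 h 45 min
Sun: 10:08–16:49 = 6 h 41 min − 60 min = 5 h 41 min → rounds to 5 h 45 min
Total credited: 28 h 0 min.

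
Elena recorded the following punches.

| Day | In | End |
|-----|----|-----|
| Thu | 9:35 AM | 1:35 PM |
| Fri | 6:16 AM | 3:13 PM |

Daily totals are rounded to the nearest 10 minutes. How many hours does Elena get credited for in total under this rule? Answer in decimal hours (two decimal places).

Thu: 9:35 AM–1:35 PM = 4 h 0 min → rounds to 4 h 0 min
Fri: 6:16 AM–3:13 PM = 8 h 57 min → rounds to 9 h 0 min
Total credited: 13 h 0 min.

13.00 hours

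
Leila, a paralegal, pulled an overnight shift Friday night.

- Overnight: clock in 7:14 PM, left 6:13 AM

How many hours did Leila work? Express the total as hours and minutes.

Overnight: 7:14 PM → midnight = 4 h 46 min; midnight → 6:13 AM = 6 h 13 min; span 10 h 59 min

10 h 59 min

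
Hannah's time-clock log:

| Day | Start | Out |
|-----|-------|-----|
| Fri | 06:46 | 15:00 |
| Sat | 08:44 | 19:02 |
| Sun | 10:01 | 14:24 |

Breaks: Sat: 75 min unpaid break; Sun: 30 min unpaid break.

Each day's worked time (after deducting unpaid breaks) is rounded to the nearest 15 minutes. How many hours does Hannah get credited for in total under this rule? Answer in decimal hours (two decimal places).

Fri: 06:46–15:00 = 8 h 14 min → rounds to 8 h 15 min
Sat: 08:44–19:02 = 10 h 18 min − 75 min = 9 h 3 min → rounds to 9 h 0 min
Sun: 10:01–14:24 = 4 h 23 min − 30 min = 3 h 53 min → rounds to 4 h 0 min
Total credited: 21 h 15 min.

21.25 hours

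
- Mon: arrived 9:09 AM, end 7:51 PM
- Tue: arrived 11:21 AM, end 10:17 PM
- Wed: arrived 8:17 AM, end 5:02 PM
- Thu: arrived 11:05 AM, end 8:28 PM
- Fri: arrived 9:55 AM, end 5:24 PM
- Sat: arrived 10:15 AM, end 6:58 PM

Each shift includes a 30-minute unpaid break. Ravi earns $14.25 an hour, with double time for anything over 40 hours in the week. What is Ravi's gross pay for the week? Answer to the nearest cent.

Mon: 9:09 AM–7:51 PM = 10 h 42 min; less 30 min break → 10 h 12 min
Tue: 11:21 AM–10:17 PM = 10 h 56 min; less 30 min break → 10 h 26 min
Wed: 8:17 AM–5:02 PM = 8 h 45 min; less 30 min break → 8 h 15 min
Thu: 11:05 AM–8:28 PM = 9 h 23 min; less 30 min break → 8 h 53 min
Fri: 9:55 AM–5:24 PM = 7 h 29 min; less 30 min break → 6 h 59 min
Sat: 10:15 AM–6:58 PM = 8 h 43 min; less 30 min break → 8 h 13 min
Total worked: 52 h 58 min = 3178 min.
Regular 40 h 0 min = 2400 min at $14.25/h; overtime 12 h 58 min = 778 min at $28.50/h.
Pay = (2400 × $14.25 + 778 × $28.50) ÷ 60 = $939.55.

$939.55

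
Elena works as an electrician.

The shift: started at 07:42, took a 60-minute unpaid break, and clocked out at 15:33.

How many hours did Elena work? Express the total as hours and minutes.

6 h 51 min

The shift: 07:42–15:33 = 7 h 51 min; less 60 min break → 6 h 51 min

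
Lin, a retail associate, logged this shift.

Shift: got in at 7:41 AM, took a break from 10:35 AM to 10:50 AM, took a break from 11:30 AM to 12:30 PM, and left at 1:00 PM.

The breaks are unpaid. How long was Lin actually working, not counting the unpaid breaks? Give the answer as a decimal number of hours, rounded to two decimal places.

4.07 hours

Shift: 7:41 AM–1:00 PM = 5 h 19 min; less 75 min break → 4 h 4 min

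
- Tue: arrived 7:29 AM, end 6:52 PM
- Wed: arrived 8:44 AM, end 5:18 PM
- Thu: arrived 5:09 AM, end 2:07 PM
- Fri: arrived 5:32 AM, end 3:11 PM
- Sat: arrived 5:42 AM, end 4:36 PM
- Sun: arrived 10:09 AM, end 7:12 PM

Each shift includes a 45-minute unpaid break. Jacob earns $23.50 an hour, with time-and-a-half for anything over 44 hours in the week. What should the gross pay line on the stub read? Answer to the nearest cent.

Tue: 7:29 AM–6:52 PM = 11 h 23 min; less 45 min break → 10 h 38 min
Wed: 8:44 AM–5:18 PM = 8 h 34 min; less 45 min break → 7 h 49 min
Thu: 5:09 AM–2:07 PM = 8 h 58 min; less 45 min break → 8 h 13 min
Fri: 5:32 AM–3:11 PM = 9 h 39 min; less 45 min break → 8 h 54 min
Sat: 5:42 AM–4:36 PM = 10 h 54 min; less 45 min break → 10 h 9 min
Sun: 10:09 AM–7:12 PM = 9 h 3 min; less 45 min break → 8 h 18 min
Total worked: 54 h 1 min = 3241 min.
Regular 44 h 0 min = 2640 min at $23.50/h; overtime 10 h 1 min = 601 min at $35.25/h.
Pay = (2640 × $23.50 + 601 × $35.25) ÷ 60 = $1387.09.

$1387.09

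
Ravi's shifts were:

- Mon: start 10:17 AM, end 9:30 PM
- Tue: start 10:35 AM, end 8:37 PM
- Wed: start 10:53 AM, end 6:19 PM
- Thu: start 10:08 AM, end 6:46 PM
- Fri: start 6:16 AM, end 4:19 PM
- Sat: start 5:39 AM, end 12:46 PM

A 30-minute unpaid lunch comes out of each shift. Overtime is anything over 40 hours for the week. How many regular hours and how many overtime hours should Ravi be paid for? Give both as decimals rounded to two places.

Regular 40.00 hours, overtime 11.48 hours

Mon: 10:17 AM–9:30 PM = 11 h 13 min; less 30 min break → 10 h 43 min
Tue: 10:35 AM–8:37 PM = 10 h 2 min; less 30 min break → 9 h 32 min
Wed: 10:53 AM–6:19 PM = 7 h 26 min; less 30 min break → 6 h 56 min
Thu: 10:08 AM–6:46 PM = 8 h 38 min; less 30 min break → 8 h 8 min
Fri: 6:16 AM–4:19 PM = 10 h 3 min; less 30 min break → 9 h 33 min
Sat: 5:39 AM–12:46 PM = 7 h 7 min; less 30 min break → 6 h 37 min
Total worked: 51 h 29 min = 51.48 h.
Threshold 40 h → overtime 11 h 29 min, regular 40 h 0 min.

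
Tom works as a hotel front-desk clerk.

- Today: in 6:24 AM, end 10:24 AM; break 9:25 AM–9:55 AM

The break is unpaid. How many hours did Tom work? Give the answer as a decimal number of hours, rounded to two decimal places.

Today: 6:24 AM–10:24 AM = 4 h 0 min; less 30 min break → 3 h 30 min

3.50 hours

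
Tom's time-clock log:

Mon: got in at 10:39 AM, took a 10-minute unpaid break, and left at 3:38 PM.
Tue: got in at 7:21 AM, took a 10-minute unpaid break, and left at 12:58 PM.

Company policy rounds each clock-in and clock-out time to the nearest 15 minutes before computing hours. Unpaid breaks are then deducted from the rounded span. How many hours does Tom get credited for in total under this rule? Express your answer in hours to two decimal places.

Mon: in 10:39 AM→10:45 AM, out 3:38 PM→3:45 PM; 5 h 0 min − 10 min = 4 h 50 min
Tue: in 7:21 AM→7:15 AM, out 12:58 PM→1:00 PM; 5 h 45 min − 10 min = 5 h 35 min
Total credited: 10 h 25 min.

10.42 hours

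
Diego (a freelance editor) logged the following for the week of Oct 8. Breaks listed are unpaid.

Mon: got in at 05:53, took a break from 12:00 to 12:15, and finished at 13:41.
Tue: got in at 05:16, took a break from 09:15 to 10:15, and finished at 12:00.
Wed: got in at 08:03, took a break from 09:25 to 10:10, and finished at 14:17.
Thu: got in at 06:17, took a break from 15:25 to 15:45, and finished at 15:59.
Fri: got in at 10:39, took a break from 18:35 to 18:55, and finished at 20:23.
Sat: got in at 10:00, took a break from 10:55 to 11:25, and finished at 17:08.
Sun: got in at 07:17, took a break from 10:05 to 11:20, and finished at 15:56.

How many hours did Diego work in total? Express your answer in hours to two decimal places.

Mon: 05:53–13:41 = 7 h 48 min; less 15 min break → 7 h 33 min
Tue: 05:16–12:00 = 6 h 44 min; less 60 min break → 5 h 44 min
Wed: 08:03–14:17 = 6 h 14 min; less 45 min break → 5 h 29 min
Thu: 06:17–15:59 = 9 h 42 min; less 20 min break → 9 h 22 min
Fri: 10:39–20:23 = 9 h 44 min; less 20 min break → 9 h 24 min
Sat: 10:00–17:08 = 7 h 8 min; less 30 min break → 6 h 38 min
Sun: 07:17–15:56 = 8 h 39 min; less 75 min break → 7 h 24 min
Total: 7 h 33 min + 5 h 44 min + 5 h 29 min + 9 h 22 min + 9 h 24 min + 6 h 38 min + 7 h 24 min = 51 h 34 min.

51.57 hours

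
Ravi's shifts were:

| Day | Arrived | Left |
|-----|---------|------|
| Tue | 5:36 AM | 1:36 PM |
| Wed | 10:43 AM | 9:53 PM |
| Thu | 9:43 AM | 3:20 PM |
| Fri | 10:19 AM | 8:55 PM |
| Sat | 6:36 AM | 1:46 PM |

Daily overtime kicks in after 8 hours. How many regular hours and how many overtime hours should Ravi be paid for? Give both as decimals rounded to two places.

Regular 36.78 hours, overtime 5.77 hours

Tue: 5:36 AM–1:36 PM = 8 h 0 min
Wed: 10:43 AM–9:53 PM = 11 h 10 min
Thu: 9:43 AM–3:20 PM = 5 h 37 min
Fri: 10:19 AM–8:55 PM = 10 h 36 min
Sat: 6:36 AM–1:46 PM = 7 h 10 min
Tue reg 8 h 0 min / OT 0 h 0 min; Wed reg 8 h 0 min / OT 3 h 10 min; Thu reg 5 h 37 min / OT 0 h 0 min; Fri reg 8 h 0 min / OT 2 h 36 min; Sat reg 7 h 10 min / OT 0 h 0 min.
Totals: regular 36 h 47 min, overtime 5 h 46 min.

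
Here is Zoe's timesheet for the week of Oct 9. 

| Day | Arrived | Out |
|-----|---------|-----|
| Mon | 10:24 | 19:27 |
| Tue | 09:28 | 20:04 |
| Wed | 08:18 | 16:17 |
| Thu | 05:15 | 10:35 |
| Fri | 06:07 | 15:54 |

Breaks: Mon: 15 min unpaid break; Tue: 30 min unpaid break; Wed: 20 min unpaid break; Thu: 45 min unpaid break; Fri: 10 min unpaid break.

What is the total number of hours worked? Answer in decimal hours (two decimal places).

Mon: 10:24–19:27 = 9 h 3 min; less 15 min break → 8 h 48 min
Tue: 09:28–20:04 = 10 h 36 min; less 30 min break → 10 h 6 min
Wed: 08:18–16:17 = 7 h 59 min; less 20 min break → 7 h 39 min
Thu: 05:15–10:35 = 5 h 20 min; less 45 min break → 4 h 35 min
Fri: 06:07–15:54 = 9 h 47 min; less 10 min break → 9 h 37 min
Total: 8 h 48 min + 10 h 6 min + 7 h 39 min + 4 h 35 min + 9 h 37 min = 40 h 45 min.

40.75 hours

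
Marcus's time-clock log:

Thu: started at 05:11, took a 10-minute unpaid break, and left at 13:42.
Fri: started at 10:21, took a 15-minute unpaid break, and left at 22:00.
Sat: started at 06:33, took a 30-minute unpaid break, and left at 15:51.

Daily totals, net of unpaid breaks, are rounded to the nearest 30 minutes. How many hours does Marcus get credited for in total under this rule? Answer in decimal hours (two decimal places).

29.00 hours

Thu: 05:11–13:42 = 8 h 31 min − 10 min = 8 h 21 min → rounds to 8 h 30 min
Fri: 10:21–22:00 = 11 h 39 min − 15 min = 11 h 24 min → rounds to 11 h 30 min
Sat: 06:33–15:51 = 9 h 18 min − 30 min = 8 h 48 min → rounds to 9 h 0 min
Total credited: 29 h 0 min.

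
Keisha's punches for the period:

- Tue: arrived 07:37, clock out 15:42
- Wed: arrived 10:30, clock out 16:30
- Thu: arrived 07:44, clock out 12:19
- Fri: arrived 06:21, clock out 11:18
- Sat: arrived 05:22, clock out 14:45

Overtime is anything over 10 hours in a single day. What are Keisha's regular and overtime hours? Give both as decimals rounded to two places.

Tue: 07:37–15:42 = 8 h 5 min
Wed: 10:30–16:30 = 6 h 0 min
Thu: 07:44–12:19 = 4 h 35 min
Fri: 06:21–11:18 = 4 h 57 min
Sat: 05:22–14:45 = 9 h 23 min
Tue reg 8 h 5 min / OT 0 h 0 min; Wed reg 6 h 0 min / OT 0 h 0 min; Thu reg 4 h 35 min / OT 0 h 0 min; Fri reg 4 h 57 min / OT 0 h 0 min; Sat reg 9 h 23 min / OT 0 h 0 min.
Totals: regular 33 h 0 min, overtime 0 h 0 min.

Regular 33.00 hours, overtime 0.00 hours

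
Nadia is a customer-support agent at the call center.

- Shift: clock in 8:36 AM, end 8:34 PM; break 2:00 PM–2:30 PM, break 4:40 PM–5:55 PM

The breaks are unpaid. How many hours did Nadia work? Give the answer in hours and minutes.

Shift: 8:36 AM–8:34 PM = 11 h 58 min; less 105 min break → 10 h 13 min

10 h 13 min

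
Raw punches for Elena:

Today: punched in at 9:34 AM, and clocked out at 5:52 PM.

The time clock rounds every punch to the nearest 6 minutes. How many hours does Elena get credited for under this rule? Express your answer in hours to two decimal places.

8.30 hours

Today: in 9:34 AM→9:36 AM, out 5:52 PM→5:54 PM; 8 h 18 min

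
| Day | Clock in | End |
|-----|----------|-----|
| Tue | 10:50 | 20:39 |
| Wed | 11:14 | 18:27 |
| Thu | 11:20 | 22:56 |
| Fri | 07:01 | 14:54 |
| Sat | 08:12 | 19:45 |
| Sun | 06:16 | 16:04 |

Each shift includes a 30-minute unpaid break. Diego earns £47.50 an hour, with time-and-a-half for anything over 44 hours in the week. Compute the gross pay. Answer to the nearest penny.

Tue: 10:50–20:39 = 9 h 49 min; less 30 min break → 9 h 19 min
Wed: 11:14–18:27 = 7 h 13 min; less 30 min break → 6 h 43 min
Thu: 11:20–22:56 = 11 h 36 min; less 30 min break → 11 h 6 min
Fri: 07:01–14:54 = 7 h 53 min; less 30 min break → 7 h 23 min
Sat: 08:12–19:45 = 11 h 33 min; less 30 min break → 11 h 3 min
Sun: 06:16–16:04 = 9 h 48 min; less 30 min break → 9 h 18 min
Total worked: 54 h 52 min = 3292 min.
Regular 44 h 0 min = 2640 min at £47.50/h; overtime 10 h 52 min = 652 min at £71.25/h.
Pay = (2640 × £47.50 + 652 × £71.25) ÷ 60 = £2864.25.

£2864.25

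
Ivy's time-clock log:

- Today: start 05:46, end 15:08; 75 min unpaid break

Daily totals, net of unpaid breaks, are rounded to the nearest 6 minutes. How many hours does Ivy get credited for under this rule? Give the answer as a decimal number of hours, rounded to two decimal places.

Today: 05:46–15:08 = 9 h 22 min − 75 min = 8 h 7 min → rounds to 8 h 6 min

8.10 hours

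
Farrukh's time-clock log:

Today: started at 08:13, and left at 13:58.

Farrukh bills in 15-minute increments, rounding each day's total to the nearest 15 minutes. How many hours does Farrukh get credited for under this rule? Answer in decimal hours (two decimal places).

Today: 08:13–13:58 = 5 h 45 min → rounds to 5 h 45 min

5.75 hours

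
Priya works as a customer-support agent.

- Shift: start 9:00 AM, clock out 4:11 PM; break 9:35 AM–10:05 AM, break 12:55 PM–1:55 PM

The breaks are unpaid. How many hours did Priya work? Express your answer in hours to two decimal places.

5.68 hours

Shift: 9:00 AM–4:11 PM = 7 h 11 min; less 90 min break → 5 h 41 min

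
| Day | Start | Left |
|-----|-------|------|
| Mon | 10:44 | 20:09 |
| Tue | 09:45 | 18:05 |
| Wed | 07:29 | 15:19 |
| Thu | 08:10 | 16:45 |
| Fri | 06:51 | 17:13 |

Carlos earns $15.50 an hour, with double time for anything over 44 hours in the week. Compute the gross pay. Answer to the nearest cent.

Mon: 10:44–20:09 = 9 h 25 min
Tue: 09:45–18:05 = 8 h 20 min
Wed: 07:29–15:19 = 7 h 50 min
Thu: 08:10–16:45 = 8 h 35 min
Fri: 06:51–17:13 = 10 h 22 min
Total worked: 44 h 32 min = 2672 min.
Regular 44 h 0 min = 2640 min at $15.50/h; overtime 0 h 32 min = 32 min at $31.00/h.
Pay = (2640 × $15.50 + 32 × $31.00) ÷ 60 = $698.53.

$698.53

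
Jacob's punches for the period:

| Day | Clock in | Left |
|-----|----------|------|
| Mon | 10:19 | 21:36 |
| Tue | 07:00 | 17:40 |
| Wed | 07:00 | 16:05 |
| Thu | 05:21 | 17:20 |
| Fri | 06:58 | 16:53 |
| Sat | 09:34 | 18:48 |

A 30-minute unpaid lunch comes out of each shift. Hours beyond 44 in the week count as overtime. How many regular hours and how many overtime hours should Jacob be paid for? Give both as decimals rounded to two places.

Mon: 10:19–21:36 = 11 h 17 min; less 30 min break → 10 h 47 min
Tue: 07:00–17:40 = 10 h 40 min; less 30 min break → 10 h 10 min
Wed: 07:00–16:05 = 9 h 5 min; less 30 min break → 8 h 35 min
Thu: 05:21–17:20 = 11 h 59 min; less 30 min break → 11 h 29 min
Fri: 06:58–16:53 = 9 h 55 min; less 30 min break → 9 h 25 min
Sat: 09:34–18:48 = 9 h 14 min; less 30 min break → 8 h 44 min
Total worked: 59 h 10 min = 59.17 h.
Threshold 44 h → overtime 15 h 10 min, regular 44 h 0 min.

Regular 44.00 hours, overtime 15.17 hours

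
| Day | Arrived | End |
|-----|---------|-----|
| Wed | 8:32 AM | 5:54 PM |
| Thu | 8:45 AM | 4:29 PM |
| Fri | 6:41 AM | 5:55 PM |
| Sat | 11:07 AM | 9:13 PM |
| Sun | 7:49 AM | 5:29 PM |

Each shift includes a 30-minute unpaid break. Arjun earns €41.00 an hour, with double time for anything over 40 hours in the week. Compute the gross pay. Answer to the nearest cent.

€2099.20

Wed: 8:32 AM–5:54 PM = 9 h 22 min; less 30 min break → 8 h 52 min
Thu: 8:45 AM–4:29 PM = 7 h 44 min; less 30 min break → 7 h 14 min
Fri: 6:41 AM–5:55 PM = 11 h 14 min; less 30 min break → 10 h 44 min
Sat: 11:07 AM–9:13 PM = 10 h 6 min; less 30 min break → 9 h 36 min
Sun: 7:49 AM–5:29 PM = 9 h 40 min; less 30 min break → 9 h 10 min
Total worked: 45 h 36 min = 2736 min.
Regular 40 h 0 min = 2400 min at €41.00/h; overtime 5 h 36 min = 336 min at €82.00/h.
Pay = (2400 × €41.00 + 336 × €82.00) ÷ 60 = €2099.20.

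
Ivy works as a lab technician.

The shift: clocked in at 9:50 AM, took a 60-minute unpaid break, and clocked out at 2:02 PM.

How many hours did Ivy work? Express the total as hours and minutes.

The shift: 9:50 AM–2:02 PM = 4 h 12 min; less 60 min break → 3 h 12 min

3 h 12 min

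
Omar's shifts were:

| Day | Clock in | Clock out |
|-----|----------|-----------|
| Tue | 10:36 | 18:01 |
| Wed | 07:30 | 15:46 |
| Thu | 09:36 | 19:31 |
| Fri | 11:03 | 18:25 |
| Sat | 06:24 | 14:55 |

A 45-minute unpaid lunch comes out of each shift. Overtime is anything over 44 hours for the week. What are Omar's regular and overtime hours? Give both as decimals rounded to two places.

Tue: 10:36–18:01 = 7 h 25 min; less 45 min break → 6 h 40 min
Wed: 07:30–15:46 = 8 h 16 min; less 45 min break → 7 h 31 min
Thu: 09:36–19:31 = 9 h 55 min; less 45 min break → 9 h 10 min
Fri: 11:03–18:25 = 7 h 22 min; less 45 min break → 6 h 37 min
Sat: 06:24–14:55 = 8 h 31 min; less 45 min break → 7 h 46 min
Total worked: 37 h 44 min = 37.73 h.
Threshold 44 h → overtime 0 h 0 min, regular 37 h 44 min.

Regular 37.73 hours, overtime 0.00 hours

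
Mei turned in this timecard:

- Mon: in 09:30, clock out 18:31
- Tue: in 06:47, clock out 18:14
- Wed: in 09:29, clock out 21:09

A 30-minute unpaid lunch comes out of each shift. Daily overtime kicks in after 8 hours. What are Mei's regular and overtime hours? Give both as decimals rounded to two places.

Regular 24.00 hours, overtime 6.63 hours

Mon: 09:30–18:31 = 9 h 1 min; less 30 min break → 8 h 31 min
Tue: 06:47–18:14 = 11 h 27 min; less 30 min break → 10 h 57 min
Wed: 09:29–21:09 = 11 h 40 min; less 30 min break → 11 h 10 min
Mon reg 8 h 0 min / OT 0 h 31 min; Tue reg 8 h 0 min / OT 2 h 57 min; Wed reg 8 h 0 min / OT 3 h 10 min.
Totals: regular 24 h 0 min, overtime 6 h 38 min.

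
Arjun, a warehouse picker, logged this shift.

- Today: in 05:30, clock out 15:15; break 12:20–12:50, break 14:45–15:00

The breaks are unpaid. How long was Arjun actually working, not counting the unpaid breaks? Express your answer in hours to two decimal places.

9.00 hours

Today: 05:30–15:15 = 9 h 45 min; less 45 min break → 9 h 0 min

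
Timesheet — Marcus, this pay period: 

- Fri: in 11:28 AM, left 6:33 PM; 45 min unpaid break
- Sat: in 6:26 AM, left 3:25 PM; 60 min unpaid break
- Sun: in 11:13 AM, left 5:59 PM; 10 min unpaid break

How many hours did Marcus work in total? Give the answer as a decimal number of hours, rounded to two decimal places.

20.92 hours

Fri: 11:28 AM–6:33 PM = 7 h 5 min; less 45 min break → 6 h 20 min
Sat: 6:26 AM–3:25 PM = 8 h 59 min; less 60 min break → 7 h 59 min
Sun: 11:13 AM–5:59 PM = 6 h 46 min; less 10 min break → 6 h 36 min
Total: 6 h 20 min + 7 h 59 min + 6 h 36 min = 20 h 55 min.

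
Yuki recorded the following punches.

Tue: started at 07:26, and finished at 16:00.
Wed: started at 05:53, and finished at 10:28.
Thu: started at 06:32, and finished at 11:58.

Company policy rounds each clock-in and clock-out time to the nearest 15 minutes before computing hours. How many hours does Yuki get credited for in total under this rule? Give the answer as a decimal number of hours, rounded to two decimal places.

Tue: in 07:26→07:30, out 16:00→16:00; 8 h 30 min
Wed: in 05:53→06:00, out 10:28→10:30; 4 h 30 min
Thu: in 06:32→06:30, out 11:58→12:00; 5 h 30 min
Total credited: 18 h 30 min.

18.50 hours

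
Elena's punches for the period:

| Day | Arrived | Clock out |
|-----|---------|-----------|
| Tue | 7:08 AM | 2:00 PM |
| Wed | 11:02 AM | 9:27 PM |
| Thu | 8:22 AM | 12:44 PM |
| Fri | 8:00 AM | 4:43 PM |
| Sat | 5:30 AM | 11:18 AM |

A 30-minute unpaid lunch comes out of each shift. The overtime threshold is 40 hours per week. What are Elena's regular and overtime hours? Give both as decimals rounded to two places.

Regular 33.67 hours, overtime 0.00 hours

Tue: 7:08 AM–2:00 PM = 6 h 52 min; less 30 min break → 6 h 22 min
Wed: 11:02 AM–9:27 PM = 10 h 25 min; less 30 min break → 9 h 55 min
Thu: 8:22 AM–12:44 PM = 4 h 22 min; less 30 min break → 3 h 52 min
Fri: 8:00 AM–4:43 PM = 8 h 43 min; less 30 min break → 8 h 13 min
Sat: 5:30 AM–11:18 AM = 5 h 48 min; less 30 min break → 5 h 18 min
Total worked: 33 h 40 min = 33.67 h.
Threshold 40 h → overtime 0 h 0 min, regular 33 h 40 min.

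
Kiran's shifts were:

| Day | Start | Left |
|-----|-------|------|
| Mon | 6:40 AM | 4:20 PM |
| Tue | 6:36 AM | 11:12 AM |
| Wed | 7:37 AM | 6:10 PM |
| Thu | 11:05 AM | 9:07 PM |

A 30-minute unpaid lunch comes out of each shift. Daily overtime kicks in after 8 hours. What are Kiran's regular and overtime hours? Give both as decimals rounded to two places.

Regular 28.10 hours, overtime 4.75 hours

Mon: 6:40 AM–4:20 PM = 9 h 40 min; less 30 min break → 9 h 10 min
Tue: 6:36 AM–11:12 AM = 4 h 36 min; less 30 min break → 4 h 6 min
Wed: 7:37 AM–6:10 PM = 10 h 33 min; less 30 min break → 10 h 3 min
Thu: 11:05 AM–9:07 PM = 10 h 2 min; less 30 min break → 9 h 32 min
Mon reg 8 h 0 min / OT 1 h 10 min; Tue reg 4 h 6 min / OT 0 h 0 min; Wed reg 8 h 0 min / OT 2 h 3 min; Thu reg 8 h 0 min / OT 1 h 32 min.
Totals: regular 28 h 6 min, overtime 4 h 45 min.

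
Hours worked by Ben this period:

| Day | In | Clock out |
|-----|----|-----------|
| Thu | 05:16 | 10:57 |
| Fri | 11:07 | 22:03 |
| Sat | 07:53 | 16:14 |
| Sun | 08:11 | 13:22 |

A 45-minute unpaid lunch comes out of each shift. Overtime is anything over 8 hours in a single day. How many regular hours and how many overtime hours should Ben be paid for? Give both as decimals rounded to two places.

Regular 24.97 hours, overtime 2.18 hours

Thu: 05:16–10:57 = 5 h 41 min; less 45 min break → 4 h 56 min
Fri: 11:07–22:03 = 10 h 56 min; less 45 min break → 10 h 11 min
Sat: 07:53–16:14 = 8 h 21 min; less 45 min break → 7 h 36 min
Sun: 08:11–13:22 = 5 h 11 min; less 45 min break → 4 h 26 min
Thu reg 4 h 56 min / OT 0 h 0 min; Fri reg 8 h 0 min / OT 2 h 11 min; Sat reg 7 h 36 min / OT 0 h 0 min; Sun reg 4 h 26 min / OT 0 h 0 min.
Totals: regular 24 h 58 min, overtime 2 h 11 min.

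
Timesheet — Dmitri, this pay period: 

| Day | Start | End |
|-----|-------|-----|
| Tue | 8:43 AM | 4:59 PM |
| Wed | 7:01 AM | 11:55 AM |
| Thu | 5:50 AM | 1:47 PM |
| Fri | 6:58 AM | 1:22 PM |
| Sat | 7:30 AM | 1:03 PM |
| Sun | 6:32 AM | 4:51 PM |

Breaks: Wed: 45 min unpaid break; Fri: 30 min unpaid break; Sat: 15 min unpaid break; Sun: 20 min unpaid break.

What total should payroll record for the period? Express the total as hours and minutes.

41 h 33 min

Tue: 8:43 AM–4:59 PM = 8 h 16 min
Wed: 7:01 AM–11:55 AM = 4 h 54 min; less 45 min break → 4 h 9 min
Thu: 5:50 AM–1:47 PM = 7 h 57 min
Fri: 6:58 AM–1:22 PM = 6 h 24 min; less 30 min break → 5 h 54 min
Sat: 7:30 AM–1:03 PM = 5 h 33 min; less 15 min break → 5 h 18 min
Sun: 6:32 AM–4:51 PM = 10 h 19 min; less 20 min break → 9 h 59 min
Total: 8 h 16 min + 4 h 9 min + 7 h 57 min + 5 h 54 min + 5 h 18 min + 9 h 59 min = 41 h 33 min.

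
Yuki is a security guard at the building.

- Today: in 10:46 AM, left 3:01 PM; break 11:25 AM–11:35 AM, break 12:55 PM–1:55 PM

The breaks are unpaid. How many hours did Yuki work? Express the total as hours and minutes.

3 h 5 min

Today: 10:46 AM–3:01 PM = 4 h 15 min; less 70 min break → 3 h 5 min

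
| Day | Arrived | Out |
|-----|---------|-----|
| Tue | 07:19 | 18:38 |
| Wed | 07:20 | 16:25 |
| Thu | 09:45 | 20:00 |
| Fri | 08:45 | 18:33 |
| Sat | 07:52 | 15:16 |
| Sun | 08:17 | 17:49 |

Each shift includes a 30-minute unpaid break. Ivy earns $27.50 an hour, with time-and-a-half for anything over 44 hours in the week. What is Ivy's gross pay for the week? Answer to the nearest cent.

Tue: 07:19–18:38 = 11 h 19 min; less 30 min break → 10 h 49 min
Wed: 07:20–16:25 = 9 h 5 min; less 30 min break → 8 h 35 min
Thu: 09:45–20:00 = 10 h 15 min; less 30 min break → 9 h 45 min
Fri: 08:45–18:33 = 9 h 48 min; less 30 min break → 9 h 18 min
Sat: 07:52–15:16 = 7 h 24 min; less 30 min break → 6 h 54 min
Sun: 08:17–17:49 = 9 h 32 min; less 30 min break → 9 h 2 min
Total worked: 54 h 23 min = 3263 min.
Regular 44 h 0 min = 2640 min at $27.50/h; overtime 10 h 23 min = 623 min at $41.25/h.
Pay = (2640 × $27.50 + 623 × $41.25) ÷ 60 = $1638.31.

$1638.31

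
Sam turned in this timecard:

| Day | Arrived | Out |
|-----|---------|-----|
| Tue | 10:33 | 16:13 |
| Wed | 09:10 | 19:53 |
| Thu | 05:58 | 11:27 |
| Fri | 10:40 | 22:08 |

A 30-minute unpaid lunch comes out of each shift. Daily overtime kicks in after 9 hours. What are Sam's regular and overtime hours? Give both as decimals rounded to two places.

Tue: 10:33–16:13 = 5 h 40 min; less 30 min break → 5 h 10 min
Wed: 09:10–19:53 = 10 h 43 min; less 30 min break → 10 h 13 min
Thu: 05:58–11:27 = 5 h 29 min; less 30 min break → 4 h 59 min
Fri: 10:40–22:08 = 11 h 28 min; less 30 min break → 10 h 58 min
Tue reg 5 h 10 min / OT 0 h 0 min; Wed reg 9 h 0 min / OT 1 h 13 min; Thu reg 4 h 59 min / OT 0 h 0 min; Fri reg 9 h 0 min / OT 1 h 58 min.
Totals: regular 28 h 9 min, overtime 3 h 11 min.

Regular 28.15 hours, overtime 3.18 hours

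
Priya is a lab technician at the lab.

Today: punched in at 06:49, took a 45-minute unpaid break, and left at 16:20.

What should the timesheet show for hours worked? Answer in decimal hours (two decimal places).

Today: 06:49–16:20 = 9 h 31 min; less 45 min break → 8 h 46 min

8.77 hours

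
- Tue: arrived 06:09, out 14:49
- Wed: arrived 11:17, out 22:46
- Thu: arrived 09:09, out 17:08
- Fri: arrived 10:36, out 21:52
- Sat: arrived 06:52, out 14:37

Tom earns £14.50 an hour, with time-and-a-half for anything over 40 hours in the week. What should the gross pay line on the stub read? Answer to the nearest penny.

Tue: 06:09–14:49 = 8 h 40 min
Wed: 11:17–22:46 = 11 h 29 min
Thu: 09:09–17:08 = 7 h 59 min
Fri: 10:36–21:52 = 11 h 16 min
Sat: 06:52–14:37 = 7 h 45 min
Total worked: 47 h 9 min = 2829 min.
Regular 40 h 0 min = 2400 min at £14.50/h; overtime 7 h 9 min = 429 min at £21.75/h.
Pay = (2400 × £14.50 + 429 × £21.75) ÷ 60 = £735.51.

£735.51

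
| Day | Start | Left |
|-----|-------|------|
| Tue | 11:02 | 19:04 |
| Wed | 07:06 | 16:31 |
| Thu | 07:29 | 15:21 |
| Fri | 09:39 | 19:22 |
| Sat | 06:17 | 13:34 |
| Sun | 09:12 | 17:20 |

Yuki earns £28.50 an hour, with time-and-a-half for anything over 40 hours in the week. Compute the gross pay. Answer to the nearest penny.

Tue: 11:02–19:04 = 8 h 2 min
Wed: 07:06–16:31 = 9 h 25 min
Thu: 07:29–15:21 = 7 h 52 min
Fri: 09:39–19:22 = 9 h 43 min
Sat: 06:17–13:34 = 7 h 17 min
Sun: 09:12–17:20 = 8 h 8 min
Total worked: 50 h 27 min = 3027 min.
Regular 40 h 0 min = 2400 min at £28.50/h; overtime 10 h 27 min = 627 min at £42.75/h.
Pay = (2400 × £28.50 + 627 × £42.75) ÷ 60 = £1586.74.

£1586.74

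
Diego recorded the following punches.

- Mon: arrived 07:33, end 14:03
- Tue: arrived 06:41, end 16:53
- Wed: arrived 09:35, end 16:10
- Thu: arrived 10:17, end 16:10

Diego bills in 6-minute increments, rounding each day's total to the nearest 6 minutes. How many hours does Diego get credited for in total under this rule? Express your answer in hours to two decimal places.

29.20 hours

Mon: 07:33–14:03 = 6 h 30 min → rounds to 6 h 30 min
Tue: 06:41–16:53 = 10 h 12 min → rounds to 10 h 12 min
Wed: 09:35–16:10 = 6 h 35 min → rounds to 6 h 36 min
Thu: 10:17–16:10 = 5 h 53 min → rounds to 5 h 54 min
Total credited: 29 h 12 min.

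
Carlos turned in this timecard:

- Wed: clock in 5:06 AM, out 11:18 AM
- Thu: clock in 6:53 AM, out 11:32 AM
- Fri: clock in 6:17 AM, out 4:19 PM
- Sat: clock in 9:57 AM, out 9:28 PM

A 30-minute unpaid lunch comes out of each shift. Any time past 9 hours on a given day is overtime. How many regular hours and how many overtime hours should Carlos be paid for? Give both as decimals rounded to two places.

Wed: 5:06 AM–11:18 AM = 6 h 12 min; less 30 min break → 5 h 42 min
Thu: 6:53 AM–11:32 AM = 4 h 39 min; less 30 min break → 4 h 9 min
Fri: 6:17 AM–4:19 PM = 10 h 2 min; less 30 min break → 9 h 32 min
Sat: 9:57 AM–9:28 PM = 11 h 31 min; less 30 min break → 11 h 1 min
Wed reg 5 h 42 min / OT 0 h 0 min; Thu reg 4 h 9 min / OT 0 h 0 min; Fri reg 9 h 0 min / OT 0 h 32 min; Sat reg 9 h 0 min / OT 2 h 1 min.
Totals: regular 27 h 51 min, overtime 2 h 33 min.

Regular 27.85 hours, overtime 2.55 hours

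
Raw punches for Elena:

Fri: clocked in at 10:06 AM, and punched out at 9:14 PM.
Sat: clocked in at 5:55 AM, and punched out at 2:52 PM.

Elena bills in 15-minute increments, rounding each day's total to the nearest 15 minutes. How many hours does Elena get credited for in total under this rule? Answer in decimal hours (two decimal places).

20.25 hours

Fri: 10:06 AM–9:14 PM = 11 h 8 min → rounds to 11 h 15 min
Sat: 5:55 AM–2:52 PM = 8 h 57 min → rounds to 9 h 0 min
Total credited: 20 h 15 min.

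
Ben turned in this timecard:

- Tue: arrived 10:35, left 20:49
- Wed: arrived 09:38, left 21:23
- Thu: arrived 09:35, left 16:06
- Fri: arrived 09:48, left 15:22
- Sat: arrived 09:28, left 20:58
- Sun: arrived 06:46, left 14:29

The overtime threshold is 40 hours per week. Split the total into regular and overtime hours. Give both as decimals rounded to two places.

Regular 40.00 hours, overtime 13.28 hours

Tue: 10:35–20:49 = 10 h 14 min
Wed: 09:38–21:23 = 11 h 45 min
Thu: 09:35–16:06 = 6 h 31 min
Fri: 09:48–15:22 = 5 h 34 min
Sat: 09:28–20:58 = 11 h 30 min
Sun: 06:46–14:29 = 7 h 43 min
Total worked: 53 h 17 min = 53.28 h.
Threshold 40 h → overtime 13 h 17 min, regular 40 h 0 min.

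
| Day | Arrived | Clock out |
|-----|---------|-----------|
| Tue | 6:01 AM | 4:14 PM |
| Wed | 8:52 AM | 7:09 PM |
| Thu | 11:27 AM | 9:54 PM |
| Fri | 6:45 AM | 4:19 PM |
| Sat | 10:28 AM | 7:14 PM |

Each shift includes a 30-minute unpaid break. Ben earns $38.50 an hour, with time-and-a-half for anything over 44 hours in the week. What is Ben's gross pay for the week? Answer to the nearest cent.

$1854.74

Tue: 6:01 AM–4:14 PM = 10 h 13 min; less 30 min break → 9 h 43 min
Wed: 8:52 AM–7:09 PM = 10 h 17 min; less 30 min break → 9 h 47 min
Thu: 11:27 AM–9:54 PM = 10 h 27 min; less 30 min break → 9 h 57 min
Fri: 6:45 AM–4:19 PM = 9 h 34 min; less 30 min break → 9 h 4 min
Sat: 10:28 AM–7:14 PM = 8 h 46 min; less 30 min break → 8 h 16 min
Total worked: 46 h 47 min = 2807 min.
Regular 44 h 0 min = 2640 min at $38.50/h; overtime 2 h 47 min = 167 min at $57.75/h.
Pay = (2640 × $38.50 + 167 × $57.75) ÷ 60 = $1854.74.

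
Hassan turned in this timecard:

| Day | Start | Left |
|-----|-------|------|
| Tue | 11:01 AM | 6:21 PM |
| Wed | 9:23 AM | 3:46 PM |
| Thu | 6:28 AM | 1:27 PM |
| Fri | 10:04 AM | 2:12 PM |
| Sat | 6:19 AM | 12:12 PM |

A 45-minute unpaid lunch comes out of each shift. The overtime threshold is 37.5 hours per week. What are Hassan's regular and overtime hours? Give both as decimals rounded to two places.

Regular 26.97 hours, overtime 0.00 hours

Tue: 11:01 AM–6:21 PM = 7 h 20 min; less 45 min break → 6 h 35 min
Wed: 9:23 AM–3:46 PM = 6 h 23 min; less 45 min break → 5 h 38 min
Thu: 6:28 AM–1:27 PM = 6 h 59 min; less 45 min break → 6 h 14 min
Fri: 10:04 AM–2:12 PM = 4 h 8 min; less 45 min break → 3 h 23 min
Sat: 6:19 AM–12:12 PM = 5 h 53 min; less 45 min break → 5 h 8 min
Total worked: 26 h 58 min = 26.97 h.
Threshold 37.5 h → overtime 0 h 0 min, regular 26 h 58 min.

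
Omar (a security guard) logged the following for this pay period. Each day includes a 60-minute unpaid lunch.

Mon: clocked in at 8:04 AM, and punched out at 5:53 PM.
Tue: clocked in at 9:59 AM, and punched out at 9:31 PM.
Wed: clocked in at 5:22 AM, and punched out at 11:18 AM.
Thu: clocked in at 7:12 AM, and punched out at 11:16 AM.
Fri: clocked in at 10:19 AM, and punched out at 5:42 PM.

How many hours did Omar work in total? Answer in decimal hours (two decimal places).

33.73 hours

Mon: 8:04 AM–5:53 PM = 9 h 49 min; less 60 min break → 8 h 49 min
Tue: 9:59 AM–9:31 PM = 11 h 32 min; less 60 min break → 10 h 32 min
Wed: 5:22 AM–11:18 AM = 5 h 56 min; less 60 min break → 4 h 56 min
Thu: 7:12 AM–11:16 AM = 4 h 4 min; less 60 min break → 3 h 4 min
Fri: 10:19 AM–5:42 PM = 7 h 23 min; less 60 min break → 6 h 23 min
Total: 8 h 49 min + 10 h 32 min + 4 h 56 min + 3 h 4 min + 6 h 23 min = 33 h 44 min.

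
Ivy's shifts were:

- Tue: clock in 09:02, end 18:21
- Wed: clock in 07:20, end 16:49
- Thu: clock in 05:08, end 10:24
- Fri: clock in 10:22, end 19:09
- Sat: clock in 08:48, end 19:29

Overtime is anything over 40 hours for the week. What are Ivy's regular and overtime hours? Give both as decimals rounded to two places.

Tue: 09:02–18:21 = 9 h 19 min
Wed: 07:20–16:49 = 9 h 29 min
Thu: 05:08–10:24 = 5 h 16 min
Fri: 10:22–19:09 = 8 h 47 min
Sat: 08:48–19:29 = 10 h 41 min
Total worked: 43 h 32 min = 43.53 h.
Threshold 40 h → overtime 3 h 32 min, regular 40 h 0 min.

Regular 40.00 hours, overtime 3.53 hours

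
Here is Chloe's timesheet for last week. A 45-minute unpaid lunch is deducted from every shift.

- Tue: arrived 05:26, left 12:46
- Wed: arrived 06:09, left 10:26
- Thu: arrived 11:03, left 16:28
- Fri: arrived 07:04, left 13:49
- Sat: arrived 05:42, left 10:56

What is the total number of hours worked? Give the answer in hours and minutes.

25 h 16 min

Tue: 05:26–12:46 = 7 h 20 min; less 45 min break → 6 h 35 min
Wed: 06:09–10:26 = 4 h 17 min; less 45 min break → 3 h 32 min
Thu: 11:03–16:28 = 5 h 25 min; less 45 min break → 4 h 40 min
Fri: 07:04–13:49 = 6 h 45 min; less 45 min break → 6 h 0 min
Sat: 05:42–10:56 = 5 h 14 min; less 45 min break → 4 h 29 min
Total: 6 h 35 min + 3 h 32 min + 4 h 40 min + 6 h 0 min + 4 h 29 min = 25 h 16 min.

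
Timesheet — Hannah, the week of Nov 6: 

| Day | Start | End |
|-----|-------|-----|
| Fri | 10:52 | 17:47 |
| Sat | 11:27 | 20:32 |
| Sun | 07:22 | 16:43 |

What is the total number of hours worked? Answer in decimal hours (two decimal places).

Fri: 10:52–17:47 = 6 h 55 min
Sat: 11:27–20:32 = 9 h 5 min
Sun: 07:22–16:43 = 9 h 21 min
Total: 6 h 55 min + 9 h 5 min + 9 h 21 min = 25 h 21 min.

25.35 hours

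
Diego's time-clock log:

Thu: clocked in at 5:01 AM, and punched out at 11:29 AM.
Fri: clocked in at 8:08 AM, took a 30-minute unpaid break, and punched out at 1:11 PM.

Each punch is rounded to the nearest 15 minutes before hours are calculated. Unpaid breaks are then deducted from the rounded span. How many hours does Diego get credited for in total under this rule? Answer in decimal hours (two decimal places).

11.00 hours

Thu: in 5:01 AM→5:00 AM, out 11:29 AM→11:30 AM; 6 h 30 min
Fri: in 8:08 AM→8:15 AM, out 1:11 PM→1:15 PM; 5 h 0 min − 30 min = 4 h 30 min
Total credited: 11 h 0 min.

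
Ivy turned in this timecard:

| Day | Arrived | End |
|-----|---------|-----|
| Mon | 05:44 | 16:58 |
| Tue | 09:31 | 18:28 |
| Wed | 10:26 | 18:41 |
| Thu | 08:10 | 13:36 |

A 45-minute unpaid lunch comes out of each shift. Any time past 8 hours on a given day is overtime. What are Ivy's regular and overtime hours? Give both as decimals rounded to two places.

Mon: 05:44–16:58 = 11 h 14 min; less 45 min break → 10 h 29 min
Tue: 09:31–18:28 = 8 h 57 min; less 45 min break → 8 h 12 min
Wed: 10:26–18:41 = 8 h 15 min; less 45 min break → 7 h 30 min
Thu: 08:10–13:36 = 5 h 26 min; less 45 min break → 4 h 41 min
Mon reg 8 h 0 min / OT 2 h 29 min; Tue reg 8 h 0 min / OT 0 h 12 min; Wed reg 7 h 30 min / OT 0 h 0 min; Thu reg 4 h 41 min / OT 0 h 0 min.
Totals: regular 28 h 11 min, overtime 2 h 41 min.

Regular 28.18 hours, overtime 2.68 hours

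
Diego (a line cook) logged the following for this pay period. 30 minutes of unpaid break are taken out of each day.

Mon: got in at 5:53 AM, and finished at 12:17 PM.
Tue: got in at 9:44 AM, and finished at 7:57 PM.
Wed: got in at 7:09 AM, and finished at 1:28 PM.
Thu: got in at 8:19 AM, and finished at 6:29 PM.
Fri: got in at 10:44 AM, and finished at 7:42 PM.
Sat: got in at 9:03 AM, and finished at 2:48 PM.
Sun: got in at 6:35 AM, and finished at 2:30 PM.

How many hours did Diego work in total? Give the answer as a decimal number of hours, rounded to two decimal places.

Mon: 5:53 AM–12:17 PM = 6 h 24 min; less 30 min break → 5 h 54 min
Tue: 9:44 AM–7:57 PM = 10 h 13 min; less 30 min break → 9 h 43 min
Wed: 7:09 AM–1:28 PM = 6 h 19 min; less 30 min break → 5 h 49 min
Thu: 8:19 AM–6:29 PM = 10 h 10 min; less 30 min break → 9 h 40 min
Fri: 10:44 AM–7:42 PM = 8 h 58 min; less 30 min break → 8 h 28 min
Sat: 9:03 AM–2:48 PM = 5 h 45 min; less 30 min break → 5 h 15 min
Sun: 6:35 AM–2:30 PM = 7 h 55 min; less 30 min break → 7 h 25 min
Total: 5 h 54 min + 9 h 43 min + 5 h 49 min + 9 h 40 min + 8 h 28 min + 5 h 15 min + 7 h 25 min = 52 h 14 min.

52.23 hours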